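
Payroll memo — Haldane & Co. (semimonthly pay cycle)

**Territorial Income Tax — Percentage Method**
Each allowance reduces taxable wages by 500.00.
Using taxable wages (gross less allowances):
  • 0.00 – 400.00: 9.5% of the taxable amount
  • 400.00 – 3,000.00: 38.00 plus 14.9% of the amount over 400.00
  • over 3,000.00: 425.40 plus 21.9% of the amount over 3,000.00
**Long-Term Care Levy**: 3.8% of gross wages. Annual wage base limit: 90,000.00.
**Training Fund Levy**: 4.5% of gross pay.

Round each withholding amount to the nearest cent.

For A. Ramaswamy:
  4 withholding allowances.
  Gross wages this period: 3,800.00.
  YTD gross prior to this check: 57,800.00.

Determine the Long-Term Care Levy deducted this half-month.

Long-Term Care Levy: 3.8% × 3,800.00 = 144.40

144.40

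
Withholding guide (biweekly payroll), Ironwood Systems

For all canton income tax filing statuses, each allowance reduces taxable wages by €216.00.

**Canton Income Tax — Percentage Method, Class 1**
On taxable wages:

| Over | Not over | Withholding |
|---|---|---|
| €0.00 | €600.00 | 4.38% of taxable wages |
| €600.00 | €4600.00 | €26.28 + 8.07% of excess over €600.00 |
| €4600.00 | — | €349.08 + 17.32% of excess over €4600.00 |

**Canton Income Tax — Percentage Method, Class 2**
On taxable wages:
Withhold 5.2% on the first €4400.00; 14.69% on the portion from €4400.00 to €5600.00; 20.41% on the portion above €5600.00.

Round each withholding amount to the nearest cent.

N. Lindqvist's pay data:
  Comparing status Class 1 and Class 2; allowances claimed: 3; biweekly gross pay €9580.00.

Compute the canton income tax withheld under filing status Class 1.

Canton Income Tax (Class 1): taxable = €9580.00 − 3×€216.00 = €8932.00
  €349.08 + 17.32% × (€8932.00 − €4600.00) = €349.08 + 17.32% × €4332.00 = €1099.38

€1099.38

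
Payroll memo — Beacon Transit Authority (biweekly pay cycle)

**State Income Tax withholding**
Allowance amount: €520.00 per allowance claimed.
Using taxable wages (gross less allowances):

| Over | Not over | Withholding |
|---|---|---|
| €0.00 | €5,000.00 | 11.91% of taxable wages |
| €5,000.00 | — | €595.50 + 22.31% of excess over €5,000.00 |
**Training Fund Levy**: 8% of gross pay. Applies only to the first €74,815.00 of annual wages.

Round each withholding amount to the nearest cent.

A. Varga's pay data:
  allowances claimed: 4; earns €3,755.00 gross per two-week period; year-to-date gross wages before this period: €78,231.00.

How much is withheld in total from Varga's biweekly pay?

€199.49

State Income Tax: taxable = €3,755.00 − 4×€520.00 = €1,675.00
  11.91% × €1,675.00 = €199.49
Training Fund Levy: YTD €78,231.00 ≥ cap €74,815.00 → €0.00
Total: €199.49 + €0.00 = €199.49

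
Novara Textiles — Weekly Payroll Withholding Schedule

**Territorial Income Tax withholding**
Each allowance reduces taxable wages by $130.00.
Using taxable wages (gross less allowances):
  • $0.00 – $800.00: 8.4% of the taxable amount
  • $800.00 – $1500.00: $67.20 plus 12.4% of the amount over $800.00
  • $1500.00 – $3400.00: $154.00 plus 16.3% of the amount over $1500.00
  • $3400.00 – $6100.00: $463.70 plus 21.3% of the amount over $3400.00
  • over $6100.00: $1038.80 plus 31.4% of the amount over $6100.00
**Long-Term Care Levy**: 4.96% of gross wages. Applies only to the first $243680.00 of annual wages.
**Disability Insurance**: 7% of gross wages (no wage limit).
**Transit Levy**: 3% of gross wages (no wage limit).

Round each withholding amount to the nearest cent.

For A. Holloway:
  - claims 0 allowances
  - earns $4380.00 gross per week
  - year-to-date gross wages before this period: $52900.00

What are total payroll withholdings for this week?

Territorial Income Tax: taxable = $4380.00
  $463.70 + 21.3% × ($4380.00 − $3400.00) = $463.70 + 21.3% × $980.00 = $672.44
Long-Term Care Levy: 4.96% × $4380.00 = $217.25
Disability Insurance: 7% × $4380.00 = $306.60
Transit Levy: 3% × $4380.00 = $131.40
Total: $672.44 + $217.25 + $306.60 + $131.40 = $1327.69

$1327.69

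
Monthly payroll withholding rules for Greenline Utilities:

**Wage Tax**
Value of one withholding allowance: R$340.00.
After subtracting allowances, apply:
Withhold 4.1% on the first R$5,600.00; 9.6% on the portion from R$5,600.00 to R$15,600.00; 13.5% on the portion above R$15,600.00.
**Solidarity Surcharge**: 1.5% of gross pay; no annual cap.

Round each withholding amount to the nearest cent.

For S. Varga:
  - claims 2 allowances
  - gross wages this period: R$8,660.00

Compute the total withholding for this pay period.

Wage Tax: taxable = R$8,660.00 − 2×R$340.00 = R$7,980.00
  R$229.60 + 9.6% × (R$7,980.00 − R$5,600.00) = R$229.60 + 9.6% × R$2,380.00 = R$458.08
Solidarity Surcharge: 1.5% × R$8,660.00 = R$129.90
Total: R$458.08 + R$129.90 = R$587.98

R$587.98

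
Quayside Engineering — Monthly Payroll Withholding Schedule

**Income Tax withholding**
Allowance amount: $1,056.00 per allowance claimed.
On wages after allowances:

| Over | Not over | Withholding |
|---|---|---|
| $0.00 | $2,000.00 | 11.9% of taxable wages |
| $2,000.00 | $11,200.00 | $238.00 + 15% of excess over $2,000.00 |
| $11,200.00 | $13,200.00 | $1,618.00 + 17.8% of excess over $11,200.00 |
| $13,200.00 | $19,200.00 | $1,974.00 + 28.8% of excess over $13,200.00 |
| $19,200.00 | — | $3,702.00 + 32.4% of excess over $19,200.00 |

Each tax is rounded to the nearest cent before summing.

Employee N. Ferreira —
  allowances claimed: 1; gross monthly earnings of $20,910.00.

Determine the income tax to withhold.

Income Tax: taxable = $20,910.00 − 1×$1,056.00 = $19,854.00
  $3,702.00 + 32.4% × ($19,854.00 − $19,200.00) = $3,702.00 + 32.4% × $654.00 = $3,913.90

$3,913.90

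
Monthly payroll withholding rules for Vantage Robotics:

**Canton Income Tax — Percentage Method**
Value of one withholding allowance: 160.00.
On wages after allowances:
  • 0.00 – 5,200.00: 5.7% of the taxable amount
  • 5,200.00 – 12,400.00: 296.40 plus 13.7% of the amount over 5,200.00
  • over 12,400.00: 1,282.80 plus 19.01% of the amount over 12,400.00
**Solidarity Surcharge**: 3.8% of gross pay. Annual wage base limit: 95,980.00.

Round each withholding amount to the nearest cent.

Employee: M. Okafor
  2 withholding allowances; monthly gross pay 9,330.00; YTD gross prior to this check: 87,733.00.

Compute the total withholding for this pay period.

1,131.76

Canton Income Tax: taxable = 9,330.00 − 2×160.00 = 9,010.00
  296.40 + 13.7% × (9,010.00 − 5,200.00) = 296.40 + 13.7% × 3,810.00 = 818.37
Solidarity Surcharge: cap 95,980.00 − YTD 87,733.00 = 8,247.00 subject; 3.8% × 8,247.00 = 313.39
Total: 818.37 + 313.39 = 1,131.76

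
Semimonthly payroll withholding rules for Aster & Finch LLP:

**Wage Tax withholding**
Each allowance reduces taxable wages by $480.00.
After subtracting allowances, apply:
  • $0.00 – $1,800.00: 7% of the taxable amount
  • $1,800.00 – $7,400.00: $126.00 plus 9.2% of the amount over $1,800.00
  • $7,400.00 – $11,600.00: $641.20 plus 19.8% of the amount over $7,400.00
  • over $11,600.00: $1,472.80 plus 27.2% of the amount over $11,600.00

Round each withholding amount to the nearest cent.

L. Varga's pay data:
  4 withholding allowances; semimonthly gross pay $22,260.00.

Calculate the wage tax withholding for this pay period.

Wage Tax: taxable = $22,260.00 − 4×$480.00 = $20,340.00
  $1,472.80 + 27.2% × ($20,340.00 − $11,600.00) = $1,472.80 + 27.2% × $8,740.00 = $3,850.08

$3,850.08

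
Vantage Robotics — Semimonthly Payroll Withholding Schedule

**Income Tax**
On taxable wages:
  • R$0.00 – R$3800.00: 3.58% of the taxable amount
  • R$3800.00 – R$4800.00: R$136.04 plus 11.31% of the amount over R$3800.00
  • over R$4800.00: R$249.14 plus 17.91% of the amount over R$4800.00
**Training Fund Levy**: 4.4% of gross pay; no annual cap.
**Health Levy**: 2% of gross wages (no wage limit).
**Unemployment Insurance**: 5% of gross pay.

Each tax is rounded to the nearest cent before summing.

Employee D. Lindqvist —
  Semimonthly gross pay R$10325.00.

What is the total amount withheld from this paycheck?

R$2415.72

Income Tax: taxable = R$10325.00
  R$249.14 + 17.91% × (R$10325.00 − R$4800.00) = R$249.14 + 17.91% × R$5525.00 = R$1238.67
Training Fund Levy: 4.4% × R$10325.00 = R$454.30
Health Levy: 2% × R$10325.00 = R$206.50
Unemployment Insurance: 5% × R$10325.00 = R$516.25
Total: R$1238.67 + R$454.30 + R$206.50 + R$516.25 = R$2415.72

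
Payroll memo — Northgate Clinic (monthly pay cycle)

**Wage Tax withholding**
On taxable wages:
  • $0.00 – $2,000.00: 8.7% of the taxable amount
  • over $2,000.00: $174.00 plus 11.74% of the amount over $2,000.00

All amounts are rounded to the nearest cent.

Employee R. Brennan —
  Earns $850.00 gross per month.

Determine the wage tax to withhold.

Wage Tax: taxable = $850.00
  8.7% × $850.00 = $73.95

$73.95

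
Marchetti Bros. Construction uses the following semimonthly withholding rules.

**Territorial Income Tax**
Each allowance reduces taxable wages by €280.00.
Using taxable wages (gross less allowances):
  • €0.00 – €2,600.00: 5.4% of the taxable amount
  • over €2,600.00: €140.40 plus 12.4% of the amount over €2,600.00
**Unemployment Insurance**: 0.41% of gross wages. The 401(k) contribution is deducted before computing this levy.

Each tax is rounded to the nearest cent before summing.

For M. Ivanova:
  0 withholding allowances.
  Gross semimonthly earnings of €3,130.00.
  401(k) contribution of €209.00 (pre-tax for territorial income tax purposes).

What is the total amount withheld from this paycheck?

€192.18

Territorial Income Tax: taxable = €3,130.00 − €209.00 = €2,921.00
  €140.40 + 12.4% × (€2,921.00 − €2,600.00) = €140.40 + 12.4% × €321.00 = €180.20
Unemployment Insurance: 0.41% × €2,921.00 = €11.98
Total: €180.20 + €11.98 = €192.18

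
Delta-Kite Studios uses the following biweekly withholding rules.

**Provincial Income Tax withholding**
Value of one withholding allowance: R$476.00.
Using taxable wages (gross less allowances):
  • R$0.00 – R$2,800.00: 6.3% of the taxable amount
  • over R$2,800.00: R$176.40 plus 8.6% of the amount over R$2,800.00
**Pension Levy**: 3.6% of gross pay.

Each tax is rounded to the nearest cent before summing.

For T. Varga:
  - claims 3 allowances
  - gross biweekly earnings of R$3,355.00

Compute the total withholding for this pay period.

R$242.18

Provincial Income Tax: taxable = R$3,355.00 − 3×R$476.00 = R$1,927.00
  6.3% × R$1,927.00 = R$121.40
Pension Levy: 3.6% × R$3,355.00 = R$120.78
Total: R$121.40 + R$120.78 = R$242.18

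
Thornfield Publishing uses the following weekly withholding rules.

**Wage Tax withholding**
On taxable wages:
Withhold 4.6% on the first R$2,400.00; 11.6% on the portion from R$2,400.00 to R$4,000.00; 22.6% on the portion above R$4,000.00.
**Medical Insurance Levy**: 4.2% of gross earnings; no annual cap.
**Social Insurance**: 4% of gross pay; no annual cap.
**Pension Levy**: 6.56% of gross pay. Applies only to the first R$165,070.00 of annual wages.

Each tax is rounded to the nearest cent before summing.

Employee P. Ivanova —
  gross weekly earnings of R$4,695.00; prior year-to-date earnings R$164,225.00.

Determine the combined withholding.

R$893.49

Wage Tax: taxable = R$4,695.00
  R$296.00 + 22.6% × (R$4,695.00 − R$4,000.00) = R$296.00 + 22.6% × R$695.00 = R$453.07
Medical Insurance Levy: 4.2% × R$4,695.00 = R$197.19
Social Insurance: 4% × R$4,695.00 = R$187.80
Pension Levy: cap R$165,070.00 − YTD R$164,225.00 = R$845.00 subject; 6.56% × R$845.00 = R$55.43
Total: R$453.07 + R$197.19 + R$187.80 + R$55.43 = R$893.49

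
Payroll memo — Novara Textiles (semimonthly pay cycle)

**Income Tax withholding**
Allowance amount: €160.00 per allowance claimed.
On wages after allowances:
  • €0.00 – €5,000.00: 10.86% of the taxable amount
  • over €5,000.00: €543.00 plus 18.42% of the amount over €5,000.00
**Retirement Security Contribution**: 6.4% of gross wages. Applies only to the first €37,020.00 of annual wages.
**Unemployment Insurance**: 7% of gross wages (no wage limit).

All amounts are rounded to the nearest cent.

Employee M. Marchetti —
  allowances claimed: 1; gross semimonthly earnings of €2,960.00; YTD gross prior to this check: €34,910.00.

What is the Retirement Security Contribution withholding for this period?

€135.04

Retirement Security Contribution: cap €37,020.00 − YTD €34,910.00 = €2,110.00 subject; 6.4% × €2,110.00 = €135.04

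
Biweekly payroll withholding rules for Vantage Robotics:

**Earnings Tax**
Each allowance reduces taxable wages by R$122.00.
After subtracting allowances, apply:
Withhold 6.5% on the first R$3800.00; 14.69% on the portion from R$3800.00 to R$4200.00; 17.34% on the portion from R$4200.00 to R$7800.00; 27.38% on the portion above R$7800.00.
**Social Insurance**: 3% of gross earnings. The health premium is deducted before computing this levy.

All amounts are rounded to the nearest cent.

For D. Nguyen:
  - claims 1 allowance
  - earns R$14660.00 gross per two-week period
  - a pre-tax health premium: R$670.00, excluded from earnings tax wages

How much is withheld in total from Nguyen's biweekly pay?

R$3011.12

Earnings Tax: taxable = R$14660.00 − R$670.00 − 1×R$122.00 = R$13868.00
  R$930.00 + 27.38% × (R$13868.00 − R$7800.00) = R$930.00 + 27.38% × R$6068.00 = R$2591.42
Social Insurance: 3% × R$13990.00 = R$419.70
Total: R$2591.42 + R$419.70 = R$3011.12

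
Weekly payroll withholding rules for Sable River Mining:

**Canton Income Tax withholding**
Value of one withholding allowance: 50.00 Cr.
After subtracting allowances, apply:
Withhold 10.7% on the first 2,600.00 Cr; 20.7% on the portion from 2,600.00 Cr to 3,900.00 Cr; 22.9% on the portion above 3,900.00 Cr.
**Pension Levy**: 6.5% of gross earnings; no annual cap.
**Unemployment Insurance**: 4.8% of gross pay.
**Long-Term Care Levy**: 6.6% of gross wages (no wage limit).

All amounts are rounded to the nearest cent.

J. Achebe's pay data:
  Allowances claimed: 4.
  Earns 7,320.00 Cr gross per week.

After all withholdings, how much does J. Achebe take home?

4,725.04 Cr

Canton Income Tax: taxable = 7,320.00 Cr − 4×50.00 Cr = 7,120.00 Cr
  547.30 Cr + 22.9% × (7,120.00 Cr − 3,900.00 Cr) = 547.30 Cr + 22.9% × 3,220.00 Cr = 1,284.68 Cr
Pension Levy: 6.5% × 7,320.00 Cr = 475.80 Cr
Unemployment Insurance: 4.8% × 7,320.00 Cr = 351.36 Cr
Long-Term Care Levy: 6.6% × 7,320.00 Cr = 483.12 Cr
Total withheld: 1,284.68 Cr + 475.80 Cr + 351.36 Cr + 483.12 Cr = 2,594.96 Cr
Net pay: 7,320.00 Cr − 2,594.96 Cr = 4,725.04 Cr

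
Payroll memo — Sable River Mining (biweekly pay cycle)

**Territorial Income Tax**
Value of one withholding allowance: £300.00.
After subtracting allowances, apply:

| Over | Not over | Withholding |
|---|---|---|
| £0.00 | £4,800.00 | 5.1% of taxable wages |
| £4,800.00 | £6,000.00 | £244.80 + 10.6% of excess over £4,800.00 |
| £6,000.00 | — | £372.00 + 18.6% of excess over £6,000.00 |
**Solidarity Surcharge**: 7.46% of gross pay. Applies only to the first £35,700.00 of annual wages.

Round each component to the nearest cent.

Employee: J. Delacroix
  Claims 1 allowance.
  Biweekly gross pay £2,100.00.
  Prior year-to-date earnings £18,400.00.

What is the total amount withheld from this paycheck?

Territorial Income Tax: taxable = £2,100.00 − 1×£300.00 = £1,800.00
  5.1% × £1,800.00 = £91.80
Solidarity Surcharge: 7.46% × £2,100.00 = £156.66
Total: £91.80 + £156.66 = £248.46

£248.46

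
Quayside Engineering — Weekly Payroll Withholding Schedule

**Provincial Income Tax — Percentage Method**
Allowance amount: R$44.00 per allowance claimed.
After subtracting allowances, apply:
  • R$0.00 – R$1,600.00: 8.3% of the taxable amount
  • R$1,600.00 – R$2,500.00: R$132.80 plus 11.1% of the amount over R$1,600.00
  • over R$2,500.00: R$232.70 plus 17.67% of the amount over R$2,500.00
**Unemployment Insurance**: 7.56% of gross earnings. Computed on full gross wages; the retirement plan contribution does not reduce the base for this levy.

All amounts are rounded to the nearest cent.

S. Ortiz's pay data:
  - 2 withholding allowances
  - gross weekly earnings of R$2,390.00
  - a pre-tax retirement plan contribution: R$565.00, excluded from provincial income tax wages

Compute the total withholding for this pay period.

R$328.69

Provincial Income Tax: taxable = R$2,390.00 − R$565.00 − 2×R$44.00 = R$1,737.00
  R$132.80 + 11.1% × (R$1,737.00 − R$1,600.00) = R$132.80 + 11.1% × R$137.00 = R$148.01
Unemployment Insurance: 7.56% × R$2,390.00 = R$180.68
Total: R$148.01 + R$180.68 = R$328.69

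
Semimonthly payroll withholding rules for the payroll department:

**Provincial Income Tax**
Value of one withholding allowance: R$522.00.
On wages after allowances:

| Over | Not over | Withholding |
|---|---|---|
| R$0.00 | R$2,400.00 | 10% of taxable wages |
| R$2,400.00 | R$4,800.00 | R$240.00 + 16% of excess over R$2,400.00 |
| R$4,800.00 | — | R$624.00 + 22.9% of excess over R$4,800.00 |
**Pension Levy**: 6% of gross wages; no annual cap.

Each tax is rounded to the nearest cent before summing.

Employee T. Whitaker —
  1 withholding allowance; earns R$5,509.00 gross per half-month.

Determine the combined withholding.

R$997.36

Provincial Income Tax: taxable = R$5,509.00 − 1×R$522.00 = R$4,987.00
  R$624.00 + 22.9% × (R$4,987.00 − R$4,800.00) = R$624.00 + 22.9% × R$187.00 = R$666.82
Pension Levy: 6% × R$5,509.00 = R$330.54
Total: R$666.82 + R$330.54 = R$997.36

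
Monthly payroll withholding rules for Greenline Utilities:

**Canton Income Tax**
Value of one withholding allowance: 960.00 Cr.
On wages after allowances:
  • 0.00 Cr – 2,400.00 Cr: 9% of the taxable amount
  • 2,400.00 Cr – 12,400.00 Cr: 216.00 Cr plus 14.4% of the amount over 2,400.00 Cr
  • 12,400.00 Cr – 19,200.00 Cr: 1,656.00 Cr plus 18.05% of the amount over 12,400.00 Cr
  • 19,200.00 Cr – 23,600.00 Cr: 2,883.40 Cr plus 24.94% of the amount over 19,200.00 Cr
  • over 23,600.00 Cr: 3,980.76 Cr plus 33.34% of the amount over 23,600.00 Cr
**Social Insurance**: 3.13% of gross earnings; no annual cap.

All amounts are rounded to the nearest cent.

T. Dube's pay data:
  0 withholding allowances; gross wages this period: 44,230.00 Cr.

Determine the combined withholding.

Canton Income Tax: taxable = 44,230.00 Cr
  3,980.76 Cr + 33.34% × (44,230.00 Cr − 23,600.00 Cr) = 3,980.76 Cr + 33.34% × 20,630.00 Cr = 10,858.80 Cr
Social Insurance: 3.13% × 44,230.00 Cr = 1,384.40 Cr
Total: 10,858.80 Cr + 1,384.40 Cr = 12,243.20 Cr

12,243.20 Cr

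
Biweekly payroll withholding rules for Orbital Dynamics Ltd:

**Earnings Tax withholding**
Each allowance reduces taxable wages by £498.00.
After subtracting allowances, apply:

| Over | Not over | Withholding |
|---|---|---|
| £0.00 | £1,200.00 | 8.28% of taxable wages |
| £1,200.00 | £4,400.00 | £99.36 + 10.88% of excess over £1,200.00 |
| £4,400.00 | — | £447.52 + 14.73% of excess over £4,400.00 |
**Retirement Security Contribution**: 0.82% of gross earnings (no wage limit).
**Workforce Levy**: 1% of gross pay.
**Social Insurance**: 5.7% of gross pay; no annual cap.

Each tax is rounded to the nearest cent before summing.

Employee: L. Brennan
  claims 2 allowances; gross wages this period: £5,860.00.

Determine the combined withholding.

£956.54

Earnings Tax: taxable = £5,860.00 − 2×£498.00 = £4,864.00
  £447.52 + 14.73% × (£4,864.00 − £4,400.00) = £447.52 + 14.73% × £464.00 = £515.87
Retirement Security Contribution: 0.82% × £5,860.00 = £48.05
Workforce Levy: 1% × £5,860.00 = £58.60
Social Insurance: 5.7% × £5,860.00 = £334.02
Total: £515.87 + £48.05 + £58.60 + £334.02 = £956.54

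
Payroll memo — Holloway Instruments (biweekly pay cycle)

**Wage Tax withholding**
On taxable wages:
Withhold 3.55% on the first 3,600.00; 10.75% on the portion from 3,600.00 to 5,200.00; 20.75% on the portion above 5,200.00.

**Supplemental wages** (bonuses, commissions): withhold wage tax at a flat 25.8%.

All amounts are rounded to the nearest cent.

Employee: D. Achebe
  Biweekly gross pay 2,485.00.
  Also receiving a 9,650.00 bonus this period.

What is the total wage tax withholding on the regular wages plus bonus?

2,577.92

Wage Tax: taxable = 2,485.00
  3.55% × 2,485.00 = 88.22
Supplemental (25.8% flat on bonus): 25.8% × 9,650.00 = 2,489.70
Total wage tax: 88.22 + 2,489.70 = 2,577.92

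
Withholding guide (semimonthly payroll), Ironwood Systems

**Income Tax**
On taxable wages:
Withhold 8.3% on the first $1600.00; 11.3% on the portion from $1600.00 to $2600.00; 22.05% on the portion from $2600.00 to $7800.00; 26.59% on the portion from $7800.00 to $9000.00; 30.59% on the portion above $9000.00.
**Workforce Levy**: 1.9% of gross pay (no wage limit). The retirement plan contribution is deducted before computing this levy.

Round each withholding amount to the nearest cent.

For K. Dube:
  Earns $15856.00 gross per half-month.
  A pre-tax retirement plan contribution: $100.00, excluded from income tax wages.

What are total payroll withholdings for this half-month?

Income Tax: taxable = $15856.00 − $100.00 = $15756.00
  $1711.48 + 30.59% × ($15756.00 − $9000.00) = $1711.48 + 30.59% × $6756.00 = $3778.14
Workforce Levy: 1.9% × $15756.00 = $299.36
Total: $3778.14 + $299.36 = $4077.50

$4077.50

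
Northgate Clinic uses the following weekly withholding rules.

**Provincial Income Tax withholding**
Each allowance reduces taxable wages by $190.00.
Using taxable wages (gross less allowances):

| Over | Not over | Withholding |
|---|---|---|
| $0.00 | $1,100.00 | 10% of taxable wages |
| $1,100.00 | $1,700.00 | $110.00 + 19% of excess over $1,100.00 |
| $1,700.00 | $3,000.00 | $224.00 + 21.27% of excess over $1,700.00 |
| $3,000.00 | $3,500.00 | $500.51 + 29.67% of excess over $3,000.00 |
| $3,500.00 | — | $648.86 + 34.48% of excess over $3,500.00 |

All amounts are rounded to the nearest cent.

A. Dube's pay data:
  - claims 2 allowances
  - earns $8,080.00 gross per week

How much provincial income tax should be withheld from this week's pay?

Provincial Income Tax: taxable = $8,080.00 − 2×$190.00 = $7,700.00
  $648.86 + 34.48% × ($7,700.00 − $3,500.00) = $648.86 + 34.48% × $4,200.00 = $2,097.02

$2,097.02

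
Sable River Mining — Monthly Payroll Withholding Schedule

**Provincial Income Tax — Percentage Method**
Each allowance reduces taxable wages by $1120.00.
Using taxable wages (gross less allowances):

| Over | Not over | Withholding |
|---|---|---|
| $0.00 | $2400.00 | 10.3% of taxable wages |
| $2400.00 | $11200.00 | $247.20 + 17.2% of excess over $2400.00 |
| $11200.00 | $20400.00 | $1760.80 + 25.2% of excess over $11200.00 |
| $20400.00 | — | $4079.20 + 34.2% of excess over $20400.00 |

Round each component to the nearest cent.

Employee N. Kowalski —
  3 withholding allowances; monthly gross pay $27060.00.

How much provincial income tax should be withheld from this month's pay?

Provincial Income Tax: taxable = $27060.00 − 3×$1120.00 = $23700.00
  $4079.20 + 34.2% × ($23700.00 − $20400.00) = $4079.20 + 34.2% × $3300.00 = $5207.80

$5207.80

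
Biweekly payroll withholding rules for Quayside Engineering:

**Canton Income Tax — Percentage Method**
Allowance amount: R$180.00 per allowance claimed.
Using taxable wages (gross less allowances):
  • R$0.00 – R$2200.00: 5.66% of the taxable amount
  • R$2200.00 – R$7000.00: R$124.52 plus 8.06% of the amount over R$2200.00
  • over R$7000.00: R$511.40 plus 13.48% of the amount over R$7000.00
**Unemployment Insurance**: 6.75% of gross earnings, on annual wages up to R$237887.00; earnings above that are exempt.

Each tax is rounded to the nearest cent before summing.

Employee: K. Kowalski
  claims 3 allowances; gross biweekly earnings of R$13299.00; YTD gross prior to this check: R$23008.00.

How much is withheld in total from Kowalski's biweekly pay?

R$2185.39

Canton Income Tax: taxable = R$13299.00 − 3×R$180.00 = R$12759.00
  R$511.40 + 13.48% × (R$12759.00 − R$7000.00) = R$511.40 + 13.48% × R$5759.00 = R$1287.71
Unemployment Insurance: 6.75% × R$13299.00 = R$897.68
Total: R$1287.71 + R$897.68 = R$2185.39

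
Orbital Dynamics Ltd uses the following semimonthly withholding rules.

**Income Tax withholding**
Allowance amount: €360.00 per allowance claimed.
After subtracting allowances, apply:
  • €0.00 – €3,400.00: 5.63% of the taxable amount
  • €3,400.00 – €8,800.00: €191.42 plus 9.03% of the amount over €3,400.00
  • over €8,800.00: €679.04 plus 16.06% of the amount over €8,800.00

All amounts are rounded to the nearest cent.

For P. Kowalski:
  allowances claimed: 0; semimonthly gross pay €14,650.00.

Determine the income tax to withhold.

€1,618.55

Income Tax: taxable = €14,650.00
  €679.04 + 16.06% × (€14,650.00 − €8,800.00) = €679.04 + 16.06% × €5,850.00 = €1,618.55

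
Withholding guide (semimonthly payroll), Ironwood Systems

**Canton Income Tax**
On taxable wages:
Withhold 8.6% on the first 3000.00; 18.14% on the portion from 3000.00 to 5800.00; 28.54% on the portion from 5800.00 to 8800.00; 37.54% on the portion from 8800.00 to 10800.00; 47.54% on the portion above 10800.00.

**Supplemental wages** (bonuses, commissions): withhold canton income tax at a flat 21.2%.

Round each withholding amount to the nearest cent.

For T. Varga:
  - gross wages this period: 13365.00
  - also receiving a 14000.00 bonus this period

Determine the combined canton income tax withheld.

Canton Income Tax: taxable = 13365.00
  2372.92 + 47.54% × (13365.00 − 10800.00) = 2372.92 + 47.54% × 2565.00 = 3592.32
Supplemental (21.2% flat on bonus): 21.2% × 14000.00 = 2968.00
Total canton income tax: 3592.32 + 2968.00 = 6560.32

6560.32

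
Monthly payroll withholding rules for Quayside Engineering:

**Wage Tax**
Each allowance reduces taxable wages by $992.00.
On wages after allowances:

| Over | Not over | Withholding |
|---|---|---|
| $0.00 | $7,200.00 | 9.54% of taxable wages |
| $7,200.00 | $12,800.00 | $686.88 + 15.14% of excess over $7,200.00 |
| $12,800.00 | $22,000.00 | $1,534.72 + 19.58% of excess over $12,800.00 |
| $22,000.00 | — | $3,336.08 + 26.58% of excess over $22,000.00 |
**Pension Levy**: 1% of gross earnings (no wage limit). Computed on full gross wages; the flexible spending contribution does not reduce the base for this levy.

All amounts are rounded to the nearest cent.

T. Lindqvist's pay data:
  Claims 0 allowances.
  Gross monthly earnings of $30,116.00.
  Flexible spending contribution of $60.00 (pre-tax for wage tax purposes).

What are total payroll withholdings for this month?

Wage Tax: taxable = $30,116.00 − $60.00 = $30,056.00
  $3,336.08 + 26.58% × ($30,056.00 − $22,000.00) = $3,336.08 + 26.58% × $8,056.00 = $5,477.36
Pension Levy: 1% × $30,116.00 = $301.16
Total: $5,477.36 + $301.16 = $5,778.52

$5,778.52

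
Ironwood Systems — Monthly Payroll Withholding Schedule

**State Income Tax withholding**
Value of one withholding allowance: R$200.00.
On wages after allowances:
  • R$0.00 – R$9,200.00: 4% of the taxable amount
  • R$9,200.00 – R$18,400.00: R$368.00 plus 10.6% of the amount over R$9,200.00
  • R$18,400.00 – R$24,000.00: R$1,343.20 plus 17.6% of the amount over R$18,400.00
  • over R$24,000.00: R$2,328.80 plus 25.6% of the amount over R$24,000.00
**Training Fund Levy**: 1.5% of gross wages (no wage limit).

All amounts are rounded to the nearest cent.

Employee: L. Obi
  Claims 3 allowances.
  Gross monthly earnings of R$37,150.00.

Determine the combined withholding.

State Income Tax: taxable = R$37,150.00 − 3×R$200.00 = R$36,550.00
  R$2,328.80 + 25.6% × (R$36,550.00 − R$24,000.00) = R$2,328.80 + 25.6% × R$12,550.00 = R$5,541.60
Training Fund Levy: 1.5% × R$37,150.00 = R$557.25
Total: R$5,541.60 + R$557.25 = R$6,098.85

R$6,098.85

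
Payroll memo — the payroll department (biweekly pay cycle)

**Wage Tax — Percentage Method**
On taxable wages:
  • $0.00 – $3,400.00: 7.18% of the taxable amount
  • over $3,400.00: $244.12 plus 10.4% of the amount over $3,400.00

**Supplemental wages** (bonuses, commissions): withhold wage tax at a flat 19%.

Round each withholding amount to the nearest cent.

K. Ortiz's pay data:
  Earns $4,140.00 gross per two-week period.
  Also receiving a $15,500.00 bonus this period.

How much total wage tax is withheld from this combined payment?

$3,266.08

Wage Tax: taxable = $4,140.00
  $244.12 + 10.4% × ($4,140.00 − $3,400.00) = $244.12 + 10.4% × $740.00 = $321.08
Supplemental (19% flat on bonus): 19% × $15,500.00 = $2,945.00
Total wage tax: $321.08 + $2,945.00 = $3,266.08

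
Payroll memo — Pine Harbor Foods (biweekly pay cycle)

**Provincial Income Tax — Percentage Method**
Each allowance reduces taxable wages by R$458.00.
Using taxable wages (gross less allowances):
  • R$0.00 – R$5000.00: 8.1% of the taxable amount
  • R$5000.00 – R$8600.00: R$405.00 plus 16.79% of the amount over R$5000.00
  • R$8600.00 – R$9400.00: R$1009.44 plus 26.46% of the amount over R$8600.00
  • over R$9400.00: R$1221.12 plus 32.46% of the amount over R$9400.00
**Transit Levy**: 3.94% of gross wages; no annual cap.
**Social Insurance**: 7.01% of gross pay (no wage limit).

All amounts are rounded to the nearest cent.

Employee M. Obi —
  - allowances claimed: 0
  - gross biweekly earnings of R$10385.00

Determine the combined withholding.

R$2678.01

Provincial Income Tax: taxable = R$10385.00
  R$1221.12 + 32.46% × (R$10385.00 − R$9400.00) = R$1221.12 + 32.46% × R$985.00 = R$1540.85
Transit Levy: 3.94% × R$10385.00 = R$409.17
Social Insurance: 7.01% × R$10385.00 = R$727.99
Total: R$1540.85 + R$409.17 + R$727.99 = R$2678.01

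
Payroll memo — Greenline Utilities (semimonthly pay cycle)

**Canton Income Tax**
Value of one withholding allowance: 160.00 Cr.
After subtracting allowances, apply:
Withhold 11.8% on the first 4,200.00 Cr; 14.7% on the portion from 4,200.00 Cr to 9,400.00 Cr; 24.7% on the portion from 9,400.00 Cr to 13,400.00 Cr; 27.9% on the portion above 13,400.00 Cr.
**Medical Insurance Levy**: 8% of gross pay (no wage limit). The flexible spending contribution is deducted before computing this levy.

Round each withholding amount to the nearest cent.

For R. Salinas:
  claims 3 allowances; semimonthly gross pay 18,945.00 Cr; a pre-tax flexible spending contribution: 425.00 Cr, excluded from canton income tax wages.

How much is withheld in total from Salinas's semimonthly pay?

5,024.16 Cr

Canton Income Tax: taxable = 18,945.00 Cr − 425.00 Cr − 3×160.00 Cr = 18,040.00 Cr
  2,248.00 Cr + 27.9% × (18,040.00 Cr − 13,400.00 Cr) = 2,248.00 Cr + 27.9% × 4,640.00 Cr = 3,542.56 Cr
Medical Insurance Levy: 8% × 18,520.00 Cr = 1,481.60 Cr
Total: 3,542.56 Cr + 1,481.60 Cr = 5,024.16 Cr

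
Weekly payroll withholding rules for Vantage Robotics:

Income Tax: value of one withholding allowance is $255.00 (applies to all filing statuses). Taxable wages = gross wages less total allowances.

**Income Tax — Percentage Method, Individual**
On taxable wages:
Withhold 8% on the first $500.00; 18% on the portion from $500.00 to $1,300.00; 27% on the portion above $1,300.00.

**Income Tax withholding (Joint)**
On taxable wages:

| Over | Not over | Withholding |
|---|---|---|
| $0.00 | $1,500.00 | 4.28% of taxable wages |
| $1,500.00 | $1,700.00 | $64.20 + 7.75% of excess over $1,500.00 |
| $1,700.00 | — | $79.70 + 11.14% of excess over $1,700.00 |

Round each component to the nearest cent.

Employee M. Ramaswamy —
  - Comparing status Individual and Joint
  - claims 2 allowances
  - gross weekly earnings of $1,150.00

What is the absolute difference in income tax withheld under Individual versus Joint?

Income Tax (Individual): taxable = $1,150.00 − 2×$255.00 = $640.00
  $40.00 + 18% × ($640.00 − $500.00) = $40.00 + 18% × $140.00 = $65.20
Income Tax (Joint): taxable = $1,150.00 − 2×$255.00 = $640.00
  4.28% × $640.00 = $27.39
Difference: |$65.20 − $27.39| = $37.81 (higher under Individual)

$37.81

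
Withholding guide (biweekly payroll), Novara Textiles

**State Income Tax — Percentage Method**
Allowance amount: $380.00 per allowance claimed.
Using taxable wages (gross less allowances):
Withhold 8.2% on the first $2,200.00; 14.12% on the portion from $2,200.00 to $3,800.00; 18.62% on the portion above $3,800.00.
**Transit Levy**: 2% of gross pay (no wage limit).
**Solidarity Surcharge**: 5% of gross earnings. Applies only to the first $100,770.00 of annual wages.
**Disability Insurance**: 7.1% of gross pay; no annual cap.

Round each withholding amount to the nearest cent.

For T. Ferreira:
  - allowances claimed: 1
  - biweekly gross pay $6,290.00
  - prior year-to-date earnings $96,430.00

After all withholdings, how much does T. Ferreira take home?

$4,701.41

State Income Tax: taxable = $6,290.00 − 1×$380.00 = $5,910.00
  $406.32 + 18.62% × ($5,910.00 − $3,800.00) = $406.32 + 18.62% × $2,110.00 = $799.20
Transit Levy: 2% × $6,290.00 = $125.80
Solidarity Surcharge: cap $100,770.00 − YTD $96,430.00 = $4,340.00 subject; 5% × $4,340.00 = $217.00
Disability Insurance: 7.1% × $6,290.00 = $446.59
Total withheld: $799.20 + $125.80 + $217.00 + $446.59 = $1,588.59
Net pay: $6,290.00 − $1,588.59 = $4,701.41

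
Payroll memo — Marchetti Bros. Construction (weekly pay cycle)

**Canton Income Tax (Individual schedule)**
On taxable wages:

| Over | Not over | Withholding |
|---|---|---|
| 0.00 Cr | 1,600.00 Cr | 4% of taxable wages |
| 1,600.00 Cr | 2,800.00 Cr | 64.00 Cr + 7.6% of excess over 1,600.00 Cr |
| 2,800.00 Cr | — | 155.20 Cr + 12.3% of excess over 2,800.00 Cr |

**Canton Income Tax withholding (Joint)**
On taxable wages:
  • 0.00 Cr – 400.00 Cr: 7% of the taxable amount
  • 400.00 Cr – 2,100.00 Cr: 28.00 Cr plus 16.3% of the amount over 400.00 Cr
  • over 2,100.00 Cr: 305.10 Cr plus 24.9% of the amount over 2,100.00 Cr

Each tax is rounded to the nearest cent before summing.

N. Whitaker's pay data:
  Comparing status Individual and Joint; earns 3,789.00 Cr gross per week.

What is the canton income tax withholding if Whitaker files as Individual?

276.85 Cr

Canton Income Tax (Individual): taxable = 3,789.00 Cr
  155.20 Cr + 12.3% × (3,789.00 Cr − 2,800.00 Cr) = 155.20 Cr + 12.3% × 989.00 Cr = 276.85 Cr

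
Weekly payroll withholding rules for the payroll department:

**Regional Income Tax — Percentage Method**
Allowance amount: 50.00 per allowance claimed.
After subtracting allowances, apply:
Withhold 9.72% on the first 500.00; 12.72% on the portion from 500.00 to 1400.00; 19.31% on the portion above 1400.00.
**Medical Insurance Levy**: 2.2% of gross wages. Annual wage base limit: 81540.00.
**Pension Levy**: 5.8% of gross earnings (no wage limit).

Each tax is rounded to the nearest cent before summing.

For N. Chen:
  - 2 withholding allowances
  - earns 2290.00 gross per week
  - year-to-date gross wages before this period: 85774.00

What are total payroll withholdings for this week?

Regional Income Tax: taxable = 2290.00 − 2×50.00 = 2190.00
  163.08 + 19.31% × (2190.00 − 1400.00) = 163.08 + 19.31% × 790.00 = 315.63
Medical Insurance Levy: YTD 85774.00 ≥ cap 81540.00 → 0.00
Pension Levy: 5.8% × 2290.00 = 132.82
Total: 315.63 + 0.00 + 132.82 = 448.45

448.45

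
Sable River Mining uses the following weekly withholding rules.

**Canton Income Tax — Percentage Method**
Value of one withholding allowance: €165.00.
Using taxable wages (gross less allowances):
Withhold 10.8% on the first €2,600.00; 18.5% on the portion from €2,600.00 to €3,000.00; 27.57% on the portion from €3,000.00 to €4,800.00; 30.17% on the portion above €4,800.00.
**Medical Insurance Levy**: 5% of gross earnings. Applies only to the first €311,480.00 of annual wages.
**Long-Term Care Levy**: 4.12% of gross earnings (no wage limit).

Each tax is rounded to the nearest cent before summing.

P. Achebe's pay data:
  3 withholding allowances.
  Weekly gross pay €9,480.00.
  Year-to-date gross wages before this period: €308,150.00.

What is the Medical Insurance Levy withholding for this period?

Medical Insurance Levy: cap €311,480.00 − YTD €308,150.00 = €3,330.00 subject; 5% × €3,330.00 = €166.50

€166.50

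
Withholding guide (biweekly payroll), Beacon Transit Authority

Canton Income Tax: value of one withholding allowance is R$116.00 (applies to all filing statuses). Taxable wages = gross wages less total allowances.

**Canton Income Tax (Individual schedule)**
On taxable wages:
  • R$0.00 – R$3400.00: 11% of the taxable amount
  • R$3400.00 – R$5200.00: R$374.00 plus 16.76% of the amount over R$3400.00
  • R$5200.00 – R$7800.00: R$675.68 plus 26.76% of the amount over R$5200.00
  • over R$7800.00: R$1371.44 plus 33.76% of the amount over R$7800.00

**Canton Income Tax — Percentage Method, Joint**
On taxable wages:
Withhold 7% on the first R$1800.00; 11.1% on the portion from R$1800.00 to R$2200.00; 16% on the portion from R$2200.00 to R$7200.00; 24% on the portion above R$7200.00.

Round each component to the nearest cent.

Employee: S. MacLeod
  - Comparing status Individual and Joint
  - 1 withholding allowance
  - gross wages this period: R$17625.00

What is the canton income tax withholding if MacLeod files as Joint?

Canton Income Tax (Joint): taxable = R$17625.00 − 1×R$116.00 = R$17509.00
  R$970.40 + 24% × (R$17509.00 − R$7200.00) = R$970.40 + 24% × R$10309.00 = R$3444.56

R$3444.56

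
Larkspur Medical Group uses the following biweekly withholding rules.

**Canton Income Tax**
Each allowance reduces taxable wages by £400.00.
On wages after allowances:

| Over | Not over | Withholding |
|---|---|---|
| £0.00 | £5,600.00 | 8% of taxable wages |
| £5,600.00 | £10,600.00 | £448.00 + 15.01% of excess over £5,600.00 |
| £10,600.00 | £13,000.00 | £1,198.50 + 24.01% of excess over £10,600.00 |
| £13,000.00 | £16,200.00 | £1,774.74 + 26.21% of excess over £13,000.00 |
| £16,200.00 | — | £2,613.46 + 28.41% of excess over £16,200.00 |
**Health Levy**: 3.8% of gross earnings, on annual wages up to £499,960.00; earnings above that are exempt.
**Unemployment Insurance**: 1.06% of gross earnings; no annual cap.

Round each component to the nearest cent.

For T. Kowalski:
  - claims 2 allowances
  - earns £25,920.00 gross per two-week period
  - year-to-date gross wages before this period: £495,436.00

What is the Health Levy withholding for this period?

Health Levy: cap £499,960.00 − YTD £495,436.00 = £4,524.00 subject; 3.8% × £4,524.00 = £171.91

£171.91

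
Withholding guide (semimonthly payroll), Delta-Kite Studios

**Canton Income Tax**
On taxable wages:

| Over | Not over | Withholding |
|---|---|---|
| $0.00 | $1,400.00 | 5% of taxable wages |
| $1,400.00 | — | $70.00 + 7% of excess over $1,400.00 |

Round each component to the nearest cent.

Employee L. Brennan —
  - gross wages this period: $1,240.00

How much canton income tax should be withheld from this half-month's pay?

Canton Income Tax: taxable = $1,240.00
  5% × $1,240.00 = $62.00

$62.00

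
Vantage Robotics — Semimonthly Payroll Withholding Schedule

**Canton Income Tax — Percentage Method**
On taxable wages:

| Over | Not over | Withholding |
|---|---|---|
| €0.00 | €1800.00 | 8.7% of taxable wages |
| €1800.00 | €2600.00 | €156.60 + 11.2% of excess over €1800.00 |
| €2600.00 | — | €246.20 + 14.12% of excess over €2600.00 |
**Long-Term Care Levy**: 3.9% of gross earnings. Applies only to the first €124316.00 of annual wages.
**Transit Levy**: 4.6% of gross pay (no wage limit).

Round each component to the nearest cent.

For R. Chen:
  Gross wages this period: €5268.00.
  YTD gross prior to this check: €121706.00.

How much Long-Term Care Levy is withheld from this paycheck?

€101.79

Long-Term Care Levy: cap €124316.00 − YTD €121706.00 = €2610.00 subject; 3.9% × €2610.00 = €101.79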